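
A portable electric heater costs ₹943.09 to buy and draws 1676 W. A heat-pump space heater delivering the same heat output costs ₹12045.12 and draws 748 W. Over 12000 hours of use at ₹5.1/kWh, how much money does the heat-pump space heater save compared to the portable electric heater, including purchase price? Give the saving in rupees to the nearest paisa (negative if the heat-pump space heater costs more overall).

₹45691.57

portable electric heater: ₹943.09 + (1676/1000) kW × 12000 h × ₹5.1 = ₹943.09 + ₹102571.2 = ₹103514.29
heat-pump space heater: ₹12045.12 + (748/1000) kW × 12000 h × ₹5.1 = ₹12045.12 + ₹45777.6 = ₹57822.72
Saving = ₹103514.29 − ₹57822.72 = ₹45691.57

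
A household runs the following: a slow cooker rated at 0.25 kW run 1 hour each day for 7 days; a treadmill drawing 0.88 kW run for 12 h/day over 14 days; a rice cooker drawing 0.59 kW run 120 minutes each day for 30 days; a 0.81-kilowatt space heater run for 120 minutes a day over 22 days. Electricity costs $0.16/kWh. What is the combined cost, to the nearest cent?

$35.30

slow cooker: Runtime = 1 h/day × 7 days = 7 h
slow cooker: 0.25 kW × 7 h = 1.75 kWh
treadmill: Runtime = 12 h/day × 14 days = 168 h
treadmill: 0.88 kW × 168 h = 147.84 kWh
rice cooker: Runtime = 120 min × 30 = 3600 min = 60 h
rice cooker: 0.59 kW × 60 h = 35.4 kWh
space heater: Runtime = 120 min × 22 = 2640 min = 44 h
space heater: 0.81 kW × 44 h = 35.64 kWh
Total energy = 220.63 kWh
Cost = 220.63 × $0.16 = $35.30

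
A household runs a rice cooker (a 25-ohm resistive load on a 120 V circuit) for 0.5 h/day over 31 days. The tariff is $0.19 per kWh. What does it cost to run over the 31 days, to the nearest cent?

Power = V²/R = 120²/25 = 576 W = 0.576 kW
Runtime = 0.5 h/day × 31 days = 15.5 h
Energy = 0.576 kW × 15.5 h = 8.928 kWh
Cost = 8.928 kWh × $0.19/kWh = $1.70

$1.70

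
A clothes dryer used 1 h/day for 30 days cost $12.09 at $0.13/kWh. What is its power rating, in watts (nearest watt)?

Energy = $12.09 ÷ $0.13/kWh = 93 kWh
Runtime = 1 h/day × 30 days = 30 h
Power = 93 kWh ÷ 30 h = 3.1 kW = 3100 W

3100 W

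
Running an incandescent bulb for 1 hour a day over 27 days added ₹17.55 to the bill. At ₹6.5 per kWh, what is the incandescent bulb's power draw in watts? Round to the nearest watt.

Energy = ₹17.55 ÷ ₹6.5/kWh = 2.7 kWh
Runtime = 1 h/day × 27 days = 27 h
Power = 2.7 kWh ÷ 27 h = 0.1 kW = 100 W

100 W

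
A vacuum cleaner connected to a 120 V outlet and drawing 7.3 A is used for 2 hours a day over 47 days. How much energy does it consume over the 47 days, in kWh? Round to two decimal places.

Power = 7.3 A × 120 V = 876 W = 0.876 kW
Runtime = 2 h/day × 47 days = 94 h
Energy = 0.876 kW × 94 h = 82.344 kWh ≈ 82.34 kWh

82.34 kWh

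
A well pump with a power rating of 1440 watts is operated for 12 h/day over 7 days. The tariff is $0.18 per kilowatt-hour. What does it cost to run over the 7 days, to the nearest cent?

Runtime = 12 h/day × 7 days = 84 h
Energy = 1.44 kW × 84 h = 120.96 kWh
Cost = 120.96 kWh × $0.18/kWh = $21.77

$21.77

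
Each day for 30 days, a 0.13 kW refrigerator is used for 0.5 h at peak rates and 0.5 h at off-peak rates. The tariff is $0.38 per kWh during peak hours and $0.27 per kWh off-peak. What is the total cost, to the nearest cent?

$1.27

Peak energy = 0.13 kW × 0.5 h × 30 = 1.95 kWh
Off-peak energy = 0.13 kW × 0.5 h × 30 = 1.95 kWh
Cost = 1.95 × $0.38 + 1.95 × $0.27 = $0.741 + $0.5265 = $1.27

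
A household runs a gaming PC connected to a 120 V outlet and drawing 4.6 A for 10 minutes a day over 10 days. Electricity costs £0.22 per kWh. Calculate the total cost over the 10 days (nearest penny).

Power = 4.6 A × 120 V = 552 W = 0.552 kW
Runtime = 10 min × 10 = 100 min = 1.666666… h
Energy = 0.552 kW × 1.666666… h = 0.92 kWh
Cost = 0.92 kWh × £0.22/kWh = £0.20

£0.20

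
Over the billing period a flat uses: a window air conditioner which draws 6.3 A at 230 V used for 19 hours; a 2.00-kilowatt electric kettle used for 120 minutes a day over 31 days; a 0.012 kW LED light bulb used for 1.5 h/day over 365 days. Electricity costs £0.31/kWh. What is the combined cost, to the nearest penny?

£49.01

window air conditioner: Power = 6.3 A × 230 V = 1449 W = 1.449 kW
window air conditioner: 1.449 kW × 19 h = 27.531 kWh
electric kettle: Runtime = 120 min × 31 = 3720 min = 62 h
electric kettle: 2 kW × 62 h = 124 kWh
LED light bulb: Runtime = 1.5 h/day × 365 days = 547.5 h
LED light bulb: 0.012 kW × 547.5 h = 6.57 kWh
Total energy = 158.101 kWh
Cost = 158.101 × £0.31 = £49.01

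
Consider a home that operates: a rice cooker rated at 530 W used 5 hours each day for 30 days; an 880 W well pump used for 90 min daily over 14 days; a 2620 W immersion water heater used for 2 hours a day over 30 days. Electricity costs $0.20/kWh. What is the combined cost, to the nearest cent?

$51.04

rice cooker: Runtime = 5 h/day × 30 days = 150 h
rice cooker: 0.53 kW × 150 h = 79.5 kWh
well pump: Runtime = 90 min × 14 = 1260 min = 21 h
well pump: 0.88 kW × 21 h = 18.48 kWh
immersion water heater: Runtime = 2 h/day × 30 days = 60 h
immersion water heater: 2.62 kW × 60 h = 157.2 kWh
Total energy = 255.18 kWh
Cost = 255.18 × $0.20 = $51.04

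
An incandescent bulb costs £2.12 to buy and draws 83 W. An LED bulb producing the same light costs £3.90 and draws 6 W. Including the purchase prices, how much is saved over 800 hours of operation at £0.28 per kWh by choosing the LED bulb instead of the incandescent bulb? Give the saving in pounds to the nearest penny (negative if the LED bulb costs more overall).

incandescent bulb: £2.12 + (83/1000) kW × 800 h × £0.28 = £2.12 + £18.592 = £20.712
LED bulb: £3.90 + (6/1000) kW × 800 h × £0.28 = £3.90 + £1.344 = £5.244
Saving = £20.712 − £5.244 = £15.468 → £15.47

£15.47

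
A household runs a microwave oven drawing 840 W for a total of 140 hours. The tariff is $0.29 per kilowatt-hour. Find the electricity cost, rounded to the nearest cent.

Energy = 0.84 kW × 140 h = 117.6 kWh
Cost = 117.6 kWh × $0.29/kWh = $34.10

$34.10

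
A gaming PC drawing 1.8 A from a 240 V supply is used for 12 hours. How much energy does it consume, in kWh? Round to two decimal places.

Power = 1.8 A × 240 V = 432 W = 0.432 kW
Energy = 0.432 kW × 12 h = 5.184 kWh ≈ 5.18 kWh

5.18 kWh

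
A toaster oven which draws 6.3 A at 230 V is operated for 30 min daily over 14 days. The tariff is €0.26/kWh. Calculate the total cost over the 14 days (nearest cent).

€2.64

Power = 6.3 A × 230 V = 1449 W = 1.449 kW
Runtime = 30 min × 14 = 420 min = 7 h
Energy = 1.449 kW × 7 h = 10.143 kWh
Cost = 10.143 kWh × €0.26/kWh = €2.64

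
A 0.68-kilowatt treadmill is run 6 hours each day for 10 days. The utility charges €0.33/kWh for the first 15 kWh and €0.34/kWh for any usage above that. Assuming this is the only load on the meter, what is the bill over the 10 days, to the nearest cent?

€13.72

Runtime = 6 h/day × 10 days = 60 h
Energy = 0.68 kW × 60 h = 40.8 kWh
Tier 1 (0–15 kWh): 15 × €0.33 = €4.95
Above 15 kWh: 25.8 × €0.34 = €8.772
Bill = €13.72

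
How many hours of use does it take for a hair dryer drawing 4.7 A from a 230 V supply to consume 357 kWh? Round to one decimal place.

Power = 4.7 A × 230 V = 1081 W = 1.081 kW
Hours = 357 kWh ÷ 1.081 kW = 330.2 h

330.2 h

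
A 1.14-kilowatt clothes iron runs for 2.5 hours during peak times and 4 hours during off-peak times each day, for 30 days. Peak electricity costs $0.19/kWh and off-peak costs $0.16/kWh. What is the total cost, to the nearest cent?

$38.13

Peak energy = 1.14 kW × 2.5 h × 30 = 85.5 kWh
Off-peak energy = 1.14 kW × 4 h × 30 = 136.8 kWh
Cost = 85.5 × $0.19 + 136.8 × $0.16 = $16.245 + $21.888 = $38.13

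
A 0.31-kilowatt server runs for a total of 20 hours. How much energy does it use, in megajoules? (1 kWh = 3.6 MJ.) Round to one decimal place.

Energy = 0.31 kW × 20 h = 6.2 kWh
= 6.2 × 3.6 MJ = 22.3 MJ

22.3 MJ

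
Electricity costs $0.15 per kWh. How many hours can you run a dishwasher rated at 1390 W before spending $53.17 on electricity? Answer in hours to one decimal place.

255.0 h

Energy available = $53.17 ÷ $0.15/kWh = 354.4667 kWh
Hours = 354.4667 kWh ÷ 1.39 kW = 255.0 h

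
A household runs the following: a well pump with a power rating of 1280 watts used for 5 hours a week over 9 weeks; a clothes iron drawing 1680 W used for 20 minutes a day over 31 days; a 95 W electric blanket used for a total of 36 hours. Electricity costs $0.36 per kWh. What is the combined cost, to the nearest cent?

$28.22

well pump: Runtime = 5 h/week × 9 weeks = 45 h
well pump: 1.28 kW × 45 h = 57.6 kWh
clothes iron: Runtime = 20 min × 31 = 620 min = 10.333333… h
clothes iron: 1.68 kW × 10.333333… h = 17.36 kWh
electric blanket: 0.095 kW × 36 h = 3.42 kWh
Total energy = 78.38 kWh
Cost = 78.38 × $0.36 = $28.22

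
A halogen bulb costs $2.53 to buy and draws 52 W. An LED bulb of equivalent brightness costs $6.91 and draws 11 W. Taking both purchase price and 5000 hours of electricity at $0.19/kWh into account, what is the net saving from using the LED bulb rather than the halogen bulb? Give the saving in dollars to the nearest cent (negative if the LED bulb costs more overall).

halogen bulb: $2.53 + (52/1000) kW × 5000 h × $0.19 = $2.53 + $49.4 = $51.93
LED bulb: $6.91 + (11/1000) kW × 5000 h × $0.19 = $6.91 + $10.45 = $17.36
Saving = $51.93 − $17.36 = $34.57

$34.57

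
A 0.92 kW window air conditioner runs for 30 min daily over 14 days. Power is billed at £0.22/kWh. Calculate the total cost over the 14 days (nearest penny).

£1.42

Runtime = 30 min × 14 = 420 min = 7 h
Energy = 0.92 kW × 7 h = 6.44 kWh
Cost = 6.44 kWh × £0.22/kWh = £1.42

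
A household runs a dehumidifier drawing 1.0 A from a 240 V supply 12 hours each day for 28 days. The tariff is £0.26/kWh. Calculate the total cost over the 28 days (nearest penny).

£20.97

Power = 1.0 A × 240 V = 240 W = 0.24 kW
Runtime = 12 h/day × 28 days = 336 h
Energy = 0.24 kW × 336 h = 80.64 kWh
Cost = 80.64 kWh × £0.26/kWh = £20.97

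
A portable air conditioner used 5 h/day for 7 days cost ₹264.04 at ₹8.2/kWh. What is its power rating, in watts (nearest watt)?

920 W

Energy = ₹264.04 ÷ ₹8.2/kWh = 32.2 kWh
Runtime = 5 h/day × 7 days = 35 h
Power = 32.2 kWh ÷ 35 h = 0.92 kW = 920 W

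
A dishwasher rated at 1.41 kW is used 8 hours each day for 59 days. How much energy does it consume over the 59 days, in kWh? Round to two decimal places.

665.52 kWh

Runtime = 8 h/day × 59 days = 472 h
Energy = 1.41 kW × 472 h = 665.52 kWh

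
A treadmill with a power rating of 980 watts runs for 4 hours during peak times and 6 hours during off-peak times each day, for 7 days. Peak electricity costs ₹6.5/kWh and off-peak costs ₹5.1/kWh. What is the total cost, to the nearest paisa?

Peak energy = 0.98 kW × 4 h × 7 = 27.44 kWh
Off-peak energy = 0.98 kW × 6 h × 7 = 41.16 kWh
Cost = 27.44 × ₹6.5 + 41.16 × ₹5.1 = ₹178.36 + ₹209.916 = ₹388.28

₹388.28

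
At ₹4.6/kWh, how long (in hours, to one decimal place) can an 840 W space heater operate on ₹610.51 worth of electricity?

158.0 h

Energy available = ₹610.51 ÷ ₹4.6/kWh = 132.7196 kWh
Hours = 132.7196 kWh ÷ 0.84 kW = 158.0 h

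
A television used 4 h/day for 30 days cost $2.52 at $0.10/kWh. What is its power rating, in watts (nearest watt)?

210 W

Energy = $2.52 ÷ $0.10/kWh = 25.2 kWh
Runtime = 4 h/day × 30 days = 120 h
Power = 25.2 kWh ÷ 120 h = 0.21 kW = 210 W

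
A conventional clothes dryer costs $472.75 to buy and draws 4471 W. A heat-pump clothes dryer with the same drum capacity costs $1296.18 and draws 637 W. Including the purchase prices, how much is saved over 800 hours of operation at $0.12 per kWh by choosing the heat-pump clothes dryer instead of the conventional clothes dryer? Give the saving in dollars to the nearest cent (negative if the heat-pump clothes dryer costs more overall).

-$455.37

conventional clothes dryer: $472.75 + (4471/1000) kW × 800 h × $0.12 = $472.75 + $429.216 = $901.966
heat-pump clothes dryer: $1296.18 + (637/1000) kW × 800 h × $0.12 = $1296.18 + $61.152 = $1357.332
Saving = $901.966 − $1357.332 = −$455.366 → -$455.37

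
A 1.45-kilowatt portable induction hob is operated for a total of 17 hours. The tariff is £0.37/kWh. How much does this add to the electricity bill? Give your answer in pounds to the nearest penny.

£9.12

Energy = 1.45 kW × 17 h = 24.65 kWh
Cost = 24.65 kWh × £0.37/kWh = £9.12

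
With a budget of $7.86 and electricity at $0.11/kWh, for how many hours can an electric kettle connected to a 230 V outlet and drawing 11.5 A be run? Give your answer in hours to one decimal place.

27.0 h

Power = 11.5 A × 230 V = 2645 W = 2.645 kW
Energy available = $7.86 ÷ $0.11/kWh = 71.4545 kWh
Hours = 71.4545 kWh ÷ 2.645 kW = 27.0 h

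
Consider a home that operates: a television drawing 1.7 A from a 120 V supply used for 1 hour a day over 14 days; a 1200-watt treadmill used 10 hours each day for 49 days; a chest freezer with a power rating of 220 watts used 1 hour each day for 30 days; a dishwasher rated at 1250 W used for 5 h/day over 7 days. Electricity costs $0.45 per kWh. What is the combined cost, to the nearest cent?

television: Power = 1.7 A × 120 V = 204 W = 0.204 kW
television: Runtime = 1 h/day × 14 days = 14 h
television: 0.204 kW × 14 h = 2.856 kWh
treadmill: Runtime = 10 h/day × 49 days = 490 h
treadmill: 1.2 kW × 490 h = 588 kWh
chest freezer: Runtime = 1 h/day × 30 days = 30 h
chest freezer: 0.22 kW × 30 h = 6.6 kWh
dishwasher: Runtime = 5 h/day × 7 days = 35 h
dishwasher: 1.25 kW × 35 h = 43.75 kWh
Total energy = 641.206 kWh
Cost = 641.206 × $0.45 = $288.54

$288.54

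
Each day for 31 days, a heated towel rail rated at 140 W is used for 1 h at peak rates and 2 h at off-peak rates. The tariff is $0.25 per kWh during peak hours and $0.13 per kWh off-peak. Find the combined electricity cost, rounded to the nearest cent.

$2.21

Peak energy = 0.14 kW × 1 h × 31 = 4.34 kWh
Off-peak energy = 0.14 kW × 2 h × 31 = 8.68 kWh
Cost = 4.34 × $0.25 + 8.68 × $0.13 = $1.085 + $1.1284 = $2.21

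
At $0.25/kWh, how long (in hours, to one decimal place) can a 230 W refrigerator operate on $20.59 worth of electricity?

358.1 h

Energy available = $20.59 ÷ $0.25/kWh = 82.36 kWh
Hours = 82.36 kWh ÷ 0.23 kW = 358.1 h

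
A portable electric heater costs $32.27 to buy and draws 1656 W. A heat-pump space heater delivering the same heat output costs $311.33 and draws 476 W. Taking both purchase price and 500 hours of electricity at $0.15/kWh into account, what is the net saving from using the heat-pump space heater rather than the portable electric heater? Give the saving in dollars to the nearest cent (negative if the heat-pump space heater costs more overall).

-$190.56

portable electric heater: $32.27 + (1656/1000) kW × 500 h × $0.15 = $32.27 + $124.2 = $156.47
heat-pump space heater: $311.33 + (476/1000) kW × 500 h × $0.15 = $311.33 + $35.7 = $347.03
Saving = $156.47 − $347.03 = −$190.56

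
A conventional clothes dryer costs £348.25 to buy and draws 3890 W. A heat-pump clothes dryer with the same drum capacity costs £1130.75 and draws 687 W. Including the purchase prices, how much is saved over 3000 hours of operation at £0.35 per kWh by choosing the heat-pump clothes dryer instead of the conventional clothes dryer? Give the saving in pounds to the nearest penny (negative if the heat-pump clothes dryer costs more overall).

conventional clothes dryer: £348.25 + (3890/1000) kW × 3000 h × £0.35 = £348.25 + £4084.5 = £4432.75
heat-pump clothes dryer: £1130.75 + (687/1000) kW × 3000 h × £0.35 = £1130.75 + £721.35 = £1852.1
Saving = £4432.75 − £1852.1 = £2580.65

£2580.65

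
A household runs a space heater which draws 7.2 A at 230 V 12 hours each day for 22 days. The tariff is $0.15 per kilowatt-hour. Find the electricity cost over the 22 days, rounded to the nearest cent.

$65.58

Power = 7.2 A × 230 V = 1656 W = 1.656 kW
Runtime = 12 h/day × 22 days = 264 h
Energy = 1.656 kW × 264 h = 437.184 kWh
Cost = 437.184 kWh × $0.15/kWh = $65.58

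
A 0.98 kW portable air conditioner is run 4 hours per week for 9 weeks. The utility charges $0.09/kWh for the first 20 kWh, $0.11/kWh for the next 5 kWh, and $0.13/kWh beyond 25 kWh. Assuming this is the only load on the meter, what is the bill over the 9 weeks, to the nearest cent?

Runtime = 4 h/week × 9 weeks = 36 h
Energy = 0.98 kW × 36 h = 35.28 kWh
Tier 1 (0–20 kWh): 20 × $0.09 = $1.8
Tier 2 (20–25 kWh): 5 × $0.11 = $0.55
Above 25 kWh: 10.28 × $0.13 = $1.3364
Bill = $3.69

$3.69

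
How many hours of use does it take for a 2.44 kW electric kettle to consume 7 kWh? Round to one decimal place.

2.9 h

Hours = 7 kWh ÷ 2.44 kW = 2.9 h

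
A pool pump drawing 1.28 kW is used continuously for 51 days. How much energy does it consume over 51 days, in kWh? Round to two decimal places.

Runtime = 24 h × 51 = 1224 h
Energy = 1.28 kW × 1224 h = 1566.72 kWh

1566.72 kWh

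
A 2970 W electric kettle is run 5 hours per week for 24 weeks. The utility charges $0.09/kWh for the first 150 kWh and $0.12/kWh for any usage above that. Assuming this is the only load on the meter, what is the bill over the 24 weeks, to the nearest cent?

$38.27

Runtime = 5 h/week × 24 weeks = 120 h
Energy = 2.97 kW × 120 h = 356.4 kWh
Tier 1 (0–150 kWh): 150 × $0.09 = $13.5
Above 150 kWh: 206.4 × $0.12 = $24.768
Bill = $38.27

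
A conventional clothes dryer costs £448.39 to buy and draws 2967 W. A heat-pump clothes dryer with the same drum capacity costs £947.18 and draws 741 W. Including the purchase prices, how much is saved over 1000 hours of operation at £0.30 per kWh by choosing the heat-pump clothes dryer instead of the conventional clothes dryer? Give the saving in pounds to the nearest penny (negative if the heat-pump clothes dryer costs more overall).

conventional clothes dryer: £448.39 + (2967/1000) kW × 1000 h × £0.30 = £448.39 + £890.1 = £1338.49
heat-pump clothes dryer: £947.18 + (741/1000) kW × 1000 h × £0.30 = £947.18 + £222.3 = £1169.48
Saving = £1338.49 − £1169.48 = £169.01

£169.01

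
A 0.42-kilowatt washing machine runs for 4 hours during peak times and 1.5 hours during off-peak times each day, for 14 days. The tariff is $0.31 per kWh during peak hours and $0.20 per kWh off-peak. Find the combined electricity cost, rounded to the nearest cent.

$9.06

Peak energy = 0.42 kW × 4 h × 14 = 23.52 kWh
Off-peak energy = 0.42 kW × 1.5 h × 14 = 8.82 kWh
Cost = 23.52 × $0.31 + 8.82 × $0.20 = $7.2912 + $1.764 = $9.06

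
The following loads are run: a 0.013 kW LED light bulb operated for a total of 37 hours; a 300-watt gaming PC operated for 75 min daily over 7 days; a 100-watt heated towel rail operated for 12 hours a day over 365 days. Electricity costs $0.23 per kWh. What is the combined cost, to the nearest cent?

LED light bulb: 0.013 kW × 37 h = 0.481 kWh
gaming PC: Runtime = 75 min × 7 = 525 min = 8.75 h
gaming PC: 0.3 kW × 8.75 h = 2.625 kWh
heated towel rail: Runtime = 12 h/day × 365 days = 4380 h
heated towel rail: 0.1 kW × 4380 h = 438 kWh
Total energy = 441.106 kWh
Cost = 441.106 × $0.23 = $101.45

$101.45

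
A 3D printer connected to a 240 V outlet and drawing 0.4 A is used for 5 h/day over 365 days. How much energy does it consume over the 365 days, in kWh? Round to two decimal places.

175.20 kWh

Power = 0.4 A × 240 V = 96 W = 0.096 kW
Runtime = 5 h/day × 365 days = 1825 h
Energy = 0.096 kW × 1825 h = 175.2 kWh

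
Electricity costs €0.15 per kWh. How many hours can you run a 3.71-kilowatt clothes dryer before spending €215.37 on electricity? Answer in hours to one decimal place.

387.0 h

Energy available = €215.37 ÷ €0.15/kWh = 1435.8 kWh
Hours = 1435.8 kWh ÷ 3.71 kW = 387.0 h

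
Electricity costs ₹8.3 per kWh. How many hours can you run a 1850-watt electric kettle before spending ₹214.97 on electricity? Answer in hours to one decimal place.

14.0 h

Energy available = ₹214.97 ÷ ₹8.3/kWh = 25.9 kWh
Hours = 25.9 kWh ÷ 1.85 kW = 14.0 h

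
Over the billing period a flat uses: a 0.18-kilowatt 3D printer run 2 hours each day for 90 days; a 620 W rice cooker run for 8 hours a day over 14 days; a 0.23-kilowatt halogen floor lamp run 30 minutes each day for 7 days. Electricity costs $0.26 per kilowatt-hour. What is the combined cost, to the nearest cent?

$26.69

3D printer: Runtime = 2 h/day × 90 days = 180 h
3D printer: 0.18 kW × 180 h = 32.4 kWh
rice cooker: Runtime = 8 h/day × 14 days = 112 h
rice cooker: 0.62 kW × 112 h = 69.44 kWh
halogen floor lamp: Runtime = 30 min × 7 = 210 min = 3.5 h
halogen floor lamp: 0.23 kW × 3.5 h = 0.805 kWh
Total energy = 102.645 kWh
Cost = 102.645 × $0.26 = $26.69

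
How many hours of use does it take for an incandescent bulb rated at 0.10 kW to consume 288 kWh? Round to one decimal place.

2880.0 h

Hours = 288 kWh ÷ 0.1 kW = 2880.0 h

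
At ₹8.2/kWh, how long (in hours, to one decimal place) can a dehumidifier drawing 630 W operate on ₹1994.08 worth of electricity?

Energy available = ₹1994.08 ÷ ₹8.2/kWh = 243.1805 kWh
Hours = 243.1805 kWh ÷ 0.63 kW = 386.0 h

386.0 h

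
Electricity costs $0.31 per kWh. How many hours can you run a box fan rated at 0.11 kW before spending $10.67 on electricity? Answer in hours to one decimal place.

Energy available = $10.67 ÷ $0.31/kWh = 34.4194 kWh
Hours = 34.4194 kWh ÷ 0.11 kW = 312.9 h

312.9 h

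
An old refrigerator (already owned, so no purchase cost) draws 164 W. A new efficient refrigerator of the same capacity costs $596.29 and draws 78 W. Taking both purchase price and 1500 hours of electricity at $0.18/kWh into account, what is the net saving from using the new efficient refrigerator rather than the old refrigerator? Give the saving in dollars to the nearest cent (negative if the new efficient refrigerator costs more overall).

-$573.07

old refrigerator: $0.00 + (164/1000) kW × 1500 h × $0.18 = $0.00 + $44.28 = $44.28
new efficient refrigerator: $596.29 + (78/1000) kW × 1500 h × $0.18 = $596.29 + $21.06 = $617.35
Saving = $44.28 − $617.35 = −$573.07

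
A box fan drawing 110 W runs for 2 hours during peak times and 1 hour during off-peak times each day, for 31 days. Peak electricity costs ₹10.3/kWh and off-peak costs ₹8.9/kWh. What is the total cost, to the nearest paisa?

₹100.60

Peak energy = 0.11 kW × 2 h × 31 = 6.82 kWh
Off-peak energy = 0.11 kW × 1 h × 31 = 3.41 kWh
Cost = 6.82 × ₹10.3 + 3.41 × ₹8.9 = ₹70.246 + ₹30.349 = ₹100.60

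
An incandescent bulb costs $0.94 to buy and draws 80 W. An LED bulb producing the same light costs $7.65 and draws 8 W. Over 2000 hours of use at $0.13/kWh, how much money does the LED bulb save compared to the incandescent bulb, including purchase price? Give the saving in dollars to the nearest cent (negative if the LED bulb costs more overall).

$12.01

incandescent bulb: $0.94 + (80/1000) kW × 2000 h × $0.13 = $0.94 + $20.8 = $21.74
LED bulb: $7.65 + (8/1000) kW × 2000 h × $0.13 = $7.65 + $2.08 = $9.73
Saving = $21.74 − $9.73 = $12.01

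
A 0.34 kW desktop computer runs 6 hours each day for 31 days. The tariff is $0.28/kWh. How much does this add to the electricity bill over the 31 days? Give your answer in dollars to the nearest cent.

$17.71

Runtime = 6 h/day × 31 days = 186 h
Energy = 0.34 kW × 186 h = 63.24 kWh
Cost = 63.24 kWh × $0.28/kWh = $17.71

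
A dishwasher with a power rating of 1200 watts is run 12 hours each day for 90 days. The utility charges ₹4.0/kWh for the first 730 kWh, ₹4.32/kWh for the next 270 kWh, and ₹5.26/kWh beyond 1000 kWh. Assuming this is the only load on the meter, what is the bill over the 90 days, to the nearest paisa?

Runtime = 12 h/day × 90 days = 1080 h
Energy = 1.2 kW × 1080 h = 1296 kWh
Tier 1 (0–730 kWh): 730 × ₹4.0 = ₹2920
Tier 2 (730–1000 kWh): 270 × ₹4.32 = ₹1166.4
Above 1000 kWh: 296 × ₹5.26 = ₹1556.96
Bill = ₹5643.36

₹5643.36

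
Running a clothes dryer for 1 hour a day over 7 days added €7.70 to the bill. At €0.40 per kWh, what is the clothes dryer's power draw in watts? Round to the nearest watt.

2750 W

Energy = €7.70 ÷ €0.40/kWh = 19.25 kWh
Runtime = 1 h/day × 7 days = 7 h
Power = 19.25 kWh ÷ 7 h = 2.75 kW = 2750 W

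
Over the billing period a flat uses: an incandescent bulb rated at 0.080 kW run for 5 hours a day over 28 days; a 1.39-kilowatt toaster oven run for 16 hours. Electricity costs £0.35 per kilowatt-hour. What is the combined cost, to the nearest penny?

incandescent bulb: Runtime = 5 h/day × 28 days = 140 h
incandescent bulb: 0.08 kW × 140 h = 11.2 kWh
toaster oven: 1.39 kW × 16 h = 22.24 kWh
Total energy = 33.44 kWh
Cost = 33.44 × £0.35 = £11.70

£11.70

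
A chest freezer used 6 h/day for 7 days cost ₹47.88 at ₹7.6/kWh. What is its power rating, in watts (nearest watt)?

Energy = ₹47.88 ÷ ₹7.6/kWh = 6.3 kWh
Runtime = 6 h/day × 7 days = 42 h
Power = 6.3 kWh ÷ 42 h = 0.15 kW = 150 W

150 W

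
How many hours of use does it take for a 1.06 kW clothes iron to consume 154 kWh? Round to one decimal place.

Hours = 154 kWh ÷ 1.06 kW = 145.3 h

145.3 h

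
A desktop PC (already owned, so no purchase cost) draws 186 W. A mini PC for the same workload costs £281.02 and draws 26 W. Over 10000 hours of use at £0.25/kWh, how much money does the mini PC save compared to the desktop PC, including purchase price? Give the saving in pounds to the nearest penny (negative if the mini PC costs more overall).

£118.98

desktop PC: £0.00 + (186/1000) kW × 10000 h × £0.25 = £0.00 + £465 = £465
mini PC: £281.02 + (26/1000) kW × 10000 h × £0.25 = £281.02 + £65 = £346.02
Saving = £465 − £346.02 = £118.98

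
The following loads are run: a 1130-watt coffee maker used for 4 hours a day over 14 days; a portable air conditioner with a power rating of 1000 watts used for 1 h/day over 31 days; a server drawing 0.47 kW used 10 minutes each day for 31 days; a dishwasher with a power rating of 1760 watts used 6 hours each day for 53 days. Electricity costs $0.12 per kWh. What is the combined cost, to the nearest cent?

$78.77

coffee maker: Runtime = 4 h/day × 14 days = 56 h
coffee maker: 1.13 kW × 56 h = 63.28 kWh
portable air conditioner: Runtime = 1 h/day × 31 days = 31 h
portable air conditioner: 1 kW × 31 h = 31 kWh
server: Runtime = 10 min × 31 = 310 min = 5.166666… h
server: 0.47 kW × 5.166666… h = 2.428333… kWh
dishwasher: Runtime = 6 h/day × 53 days = 318 h
dishwasher: 1.76 kW × 318 h = 559.68 kWh
Total energy = 656.388333… kWh
Cost = 656.388333… × $0.12 = $78.77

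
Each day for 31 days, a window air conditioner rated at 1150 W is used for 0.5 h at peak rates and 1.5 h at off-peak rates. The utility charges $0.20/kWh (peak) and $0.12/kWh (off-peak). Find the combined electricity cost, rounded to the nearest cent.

$9.98

Peak energy = 1.15 kW × 0.5 h × 31 = 17.825 kWh
Off-peak energy = 1.15 kW × 1.5 h × 31 = 53.475 kWh
Cost = 17.825 × $0.20 + 53.475 × $0.12 = $3.565 + $6.417 = $9.98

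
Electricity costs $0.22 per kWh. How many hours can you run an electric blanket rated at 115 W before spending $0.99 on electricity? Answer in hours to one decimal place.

Energy available = $0.99 ÷ $0.22/kWh = 4.5 kWh
Hours = 4.5 kWh ÷ 0.115 kW = 39.1 h

39.1 h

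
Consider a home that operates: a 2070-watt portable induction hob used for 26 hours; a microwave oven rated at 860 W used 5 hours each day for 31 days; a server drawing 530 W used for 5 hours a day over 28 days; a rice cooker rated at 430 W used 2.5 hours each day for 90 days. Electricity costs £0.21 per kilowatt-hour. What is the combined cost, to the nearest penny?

portable induction hob: 2.07 kW × 26 h = 53.82 kWh
microwave oven: Runtime = 5 h/day × 31 days = 155 h
microwave oven: 0.86 kW × 155 h = 133.3 kWh
server: Runtime = 5 h/day × 28 days = 140 h
server: 0.53 kW × 140 h = 74.2 kWh
rice cooker: Runtime = 2.5 h/day × 90 days = 225 h
rice cooker: 0.43 kW × 225 h = 96.75 kWh
Total energy = 358.07 kWh
Cost = 358.07 × £0.21 = £75.19

£75.19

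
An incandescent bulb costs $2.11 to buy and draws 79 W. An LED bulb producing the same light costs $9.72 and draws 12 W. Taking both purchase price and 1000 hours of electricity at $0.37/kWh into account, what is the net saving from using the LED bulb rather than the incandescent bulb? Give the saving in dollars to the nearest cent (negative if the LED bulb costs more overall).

incandescent bulb: $2.11 + (79/1000) kW × 1000 h × $0.37 = $2.11 + $29.23 = $31.34
LED bulb: $9.72 + (12/1000) kW × 1000 h × $0.37 = $9.72 + $4.44 = $14.16
Saving = $31.34 − $14.16 = $17.18

$17.18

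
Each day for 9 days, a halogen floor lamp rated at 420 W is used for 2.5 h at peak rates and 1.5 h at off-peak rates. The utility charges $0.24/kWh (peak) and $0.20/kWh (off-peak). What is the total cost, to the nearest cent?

$3.40

Peak energy = 0.42 kW × 2.5 h × 9 = 9.45 kWh
Off-peak energy = 0.42 kW × 1.5 h × 9 = 5.67 kWh
Cost = 9.45 × $0.24 + 5.67 × $0.20 = $2.268 + $1.134 = $3.40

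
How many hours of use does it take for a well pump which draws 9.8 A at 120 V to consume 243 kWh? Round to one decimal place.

Power = 9.8 A × 120 V = 1176 W = 1.176 kW
Hours = 243 kWh ÷ 1.176 kW = 206.6 h

206.6 h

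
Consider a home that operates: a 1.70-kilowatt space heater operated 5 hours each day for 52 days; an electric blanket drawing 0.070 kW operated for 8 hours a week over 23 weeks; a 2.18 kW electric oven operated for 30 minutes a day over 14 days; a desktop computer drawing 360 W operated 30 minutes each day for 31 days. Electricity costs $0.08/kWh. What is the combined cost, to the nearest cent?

space heater: Runtime = 5 h/day × 52 days = 260 h
space heater: 1.7 kW × 260 h = 442 kWh
electric blanket: Runtime = 8 h/week × 23 weeks = 184 h
electric blanket: 0.07 kW × 184 h = 12.88 kWh
electric oven: Runtime = 30 min × 14 = 420 min = 7 h
electric oven: 2.18 kW × 7 h = 15.26 kWh
desktop computer: Runtime = 30 min × 31 = 930 min = 15.5 h
desktop computer: 0.36 kW × 15.5 h = 5.58 kWh
Total energy = 475.72 kWh
Cost = 475.72 × $0.08 = $38.06

$38.06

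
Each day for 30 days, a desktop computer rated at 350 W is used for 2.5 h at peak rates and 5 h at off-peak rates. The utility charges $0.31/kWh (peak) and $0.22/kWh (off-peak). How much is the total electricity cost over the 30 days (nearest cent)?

Peak energy = 0.35 kW × 2.5 h × 30 = 26.25 kWh
Off-peak energy = 0.35 kW × 5 h × 30 = 52.5 kWh
Cost = 26.25 × $0.31 + 52.5 × $0.22 = $8.1375 + $11.55 = $19.69

$19.69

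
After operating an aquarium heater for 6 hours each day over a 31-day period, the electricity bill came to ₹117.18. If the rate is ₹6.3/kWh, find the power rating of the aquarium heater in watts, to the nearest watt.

100 W

Energy = ₹117.18 ÷ ₹6.3/kWh = 18.6 kWh
Runtime = 6 h/day × 31 days = 186 h
Power = 18.6 kWh ÷ 186 h = 0.1 kW = 100 W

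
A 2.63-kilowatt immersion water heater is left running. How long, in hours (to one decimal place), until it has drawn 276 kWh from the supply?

104.9 h

Hours = 276 kWh ÷ 2.63 kW = 104.9 h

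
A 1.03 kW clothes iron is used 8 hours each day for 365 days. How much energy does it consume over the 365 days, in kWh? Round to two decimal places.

Runtime = 8 h/day × 365 days = 2920 h
Energy = 1.03 kW × 2920 h = 3007.6 kWh

3007.60 kWh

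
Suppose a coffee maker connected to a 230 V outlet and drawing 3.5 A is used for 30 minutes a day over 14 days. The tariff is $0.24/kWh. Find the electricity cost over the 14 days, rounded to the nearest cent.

$1.35

Power = 3.5 A × 230 V = 805 W = 0.805 kW
Runtime = 30 min × 14 = 420 min = 7 h
Energy = 0.805 kW × 7 h = 5.635 kWh
Cost = 5.635 kWh × $0.24/kWh = $1.35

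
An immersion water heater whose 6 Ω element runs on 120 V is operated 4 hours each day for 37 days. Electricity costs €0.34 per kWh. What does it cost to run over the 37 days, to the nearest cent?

€120.77

Power = V²/R = 120²/6 = 2400 W = 2.4 kW
Runtime = 4 h/day × 37 days = 148 h
Energy = 2.4 kW × 148 h = 355.2 kWh
Cost = 355.2 kWh × €0.34/kWh = €120.77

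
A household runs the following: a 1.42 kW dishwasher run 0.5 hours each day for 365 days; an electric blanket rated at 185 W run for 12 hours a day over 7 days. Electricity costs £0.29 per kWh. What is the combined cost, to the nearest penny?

dishwasher: Runtime = 0.5 h/day × 365 days = 182.5 h
dishwasher: 1.42 kW × 182.5 h = 259.15 kWh
electric blanket: Runtime = 12 h/day × 7 days = 84 h
electric blanket: 0.185 kW × 84 h = 15.54 kWh
Total energy = 274.69 kWh
Cost = 274.69 × £0.29 = £79.66

£79.66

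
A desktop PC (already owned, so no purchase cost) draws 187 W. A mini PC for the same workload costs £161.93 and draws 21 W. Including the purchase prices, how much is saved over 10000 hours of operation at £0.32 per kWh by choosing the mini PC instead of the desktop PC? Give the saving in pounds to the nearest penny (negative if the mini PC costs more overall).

desktop PC: £0.00 + (187/1000) kW × 10000 h × £0.32 = £0.00 + £598.4 = £598.4
mini PC: £161.93 + (21/1000) kW × 10000 h × £0.32 = £161.93 + £67.2 = £229.13
Saving = £598.4 − £229.13 = £369.27

£369.27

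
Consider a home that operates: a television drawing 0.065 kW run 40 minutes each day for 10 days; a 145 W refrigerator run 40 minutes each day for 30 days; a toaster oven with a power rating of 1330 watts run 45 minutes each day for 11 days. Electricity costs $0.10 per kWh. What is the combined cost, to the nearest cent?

$1.43

television: Runtime = 40 min × 10 = 400 min = 6.666666… h
television: 0.065 kW × 6.666666… h = 0.433333… kWh
refrigerator: Runtime = 40 min × 30 = 1200 min = 20 h
refrigerator: 0.145 kW × 20 h = 2.9 kWh
toaster oven: Runtime = 45 min × 11 = 495 min = 8.25 h
toaster oven: 1.33 kW × 8.25 h = 10.9725 kWh
Total energy = 14.305833… kWh
Cost = 14.305833… × $0.10 = $1.43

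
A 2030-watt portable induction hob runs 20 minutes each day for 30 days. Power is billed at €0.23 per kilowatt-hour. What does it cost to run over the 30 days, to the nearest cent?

Runtime = 20 min × 30 = 600 min = 10 h
Energy = 2.03 kW × 10 h = 20.3 kWh
Cost = 20.3 kWh × €0.23/kWh = €4.67

€4.67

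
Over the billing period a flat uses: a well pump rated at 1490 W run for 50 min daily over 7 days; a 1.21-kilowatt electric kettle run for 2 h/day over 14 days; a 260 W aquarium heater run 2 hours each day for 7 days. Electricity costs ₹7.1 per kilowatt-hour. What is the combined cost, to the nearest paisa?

₹328.10

well pump: Runtime = 50 min × 7 = 350 min = 5.833333… h
well pump: 1.49 kW × 5.833333… h = 8.691666… kWh
electric kettle: Runtime = 2 h/day × 14 days = 28 h
electric kettle: 1.21 kW × 28 h = 33.88 kWh
aquarium heater: Runtime = 2 h/day × 7 days = 14 h
aquarium heater: 0.26 kW × 14 h = 3.64 kWh
Total energy = 46.211666… kWh
Cost = 46.211666… × ₹7.1 = ₹328.10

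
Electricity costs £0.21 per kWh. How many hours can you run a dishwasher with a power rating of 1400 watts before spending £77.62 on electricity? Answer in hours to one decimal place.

264.0 h

Energy available = £77.62 ÷ £0.21/kWh = 369.619 kWh
Hours = 369.619 kWh ÷ 1.4 kW = 264.0 h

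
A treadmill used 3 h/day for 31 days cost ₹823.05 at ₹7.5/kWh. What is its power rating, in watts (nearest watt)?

Energy = ₹823.05 ÷ ₹7.5/kWh = 109.74 kWh
Runtime = 3 h/day × 31 days = 93 h
Power = 109.74 kWh ÷ 93 h = 1.18 kW = 1180 W

1180 W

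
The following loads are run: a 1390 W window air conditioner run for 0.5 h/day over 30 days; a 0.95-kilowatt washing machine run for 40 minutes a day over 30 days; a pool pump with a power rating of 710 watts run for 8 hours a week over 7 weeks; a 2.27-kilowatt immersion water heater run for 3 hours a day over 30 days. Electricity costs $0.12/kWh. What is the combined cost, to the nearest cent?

$34.07

window air conditioner: Runtime = 0.5 h/day × 30 days = 15 h
window air conditioner: 1.39 kW × 15 h = 20.85 kWh
washing machine: Runtime = 40 min × 30 = 1200 min = 20 h
washing machine: 0.95 kW × 20 h = 19 kWh
pool pump: Runtime = 8 h/week × 7 weeks = 56 h
pool pump: 0.71 kW × 56 h = 39.76 kWh
immersion water heater: Runtime = 3 h/day × 30 days = 90 h
immersion water heater: 2.27 kW × 90 h = 204.3 kWh
Total energy = 283.91 kWh
Cost = 283.91 × $0.12 = $34.07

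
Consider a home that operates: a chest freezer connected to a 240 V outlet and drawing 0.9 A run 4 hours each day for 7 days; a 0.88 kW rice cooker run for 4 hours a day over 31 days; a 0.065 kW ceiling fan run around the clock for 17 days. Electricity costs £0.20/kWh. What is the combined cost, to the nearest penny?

chest freezer: Power = 0.9 A × 240 V = 216 W = 0.216 kW
chest freezer: Runtime = 4 h/day × 7 days = 28 h
chest freezer: 0.216 kW × 28 h = 6.048 kWh
rice cooker: Runtime = 4 h/day × 31 days = 124 h
rice cooker: 0.88 kW × 124 h = 109.12 kWh
ceiling fan: Runtime = 24 h × 17 = 408 h
ceiling fan: 0.065 kW × 408 h = 26.52 kWh
Total energy = 141.688 kWh
Cost = 141.688 × £0.20 = £28.34

£28.34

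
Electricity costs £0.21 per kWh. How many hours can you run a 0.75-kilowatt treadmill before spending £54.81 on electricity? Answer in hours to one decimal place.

Energy available = £54.81 ÷ £0.21/kWh = 261 kWh
Hours = 261 kWh ÷ 0.75 kW = 348.0 h

348.0 h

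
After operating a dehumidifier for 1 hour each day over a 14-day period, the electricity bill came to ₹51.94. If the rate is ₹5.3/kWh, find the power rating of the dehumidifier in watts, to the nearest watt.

Energy = ₹51.94 ÷ ₹5.3/kWh = 9.8 kWh
Runtime = 1 h/day × 14 days = 14 h
Power = 9.8 kWh ÷ 14 h = 0.7 kW = 700 W

700 W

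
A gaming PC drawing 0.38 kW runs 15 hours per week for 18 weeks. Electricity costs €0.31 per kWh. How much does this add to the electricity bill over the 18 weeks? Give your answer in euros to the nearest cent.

Runtime = 15 h/week × 18 weeks = 270 h
Energy = 0.38 kW × 270 h = 102.6 kWh
Cost = 102.6 kWh × €0.31/kWh = €31.81

€31.81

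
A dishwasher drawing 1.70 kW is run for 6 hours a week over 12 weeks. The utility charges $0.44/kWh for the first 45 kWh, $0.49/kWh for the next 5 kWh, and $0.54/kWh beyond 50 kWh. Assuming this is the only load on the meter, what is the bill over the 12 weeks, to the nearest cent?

Runtime = 6 h/week × 12 weeks = 72 h
Energy = 1.7 kW × 72 h = 122.4 kWh
Tier 1 (0–45 kWh): 45 × $0.44 = $19.8
Tier 2 (45–50 kWh): 5 × $0.49 = $2.45
Above 50 kWh: 72.4 × $0.54 = $39.096
Bill = $61.35

$61.35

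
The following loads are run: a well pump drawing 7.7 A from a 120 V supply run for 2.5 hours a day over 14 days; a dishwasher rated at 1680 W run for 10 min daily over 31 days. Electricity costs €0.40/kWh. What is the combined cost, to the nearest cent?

well pump: Power = 7.7 A × 120 V = 924 W = 0.924 kW
well pump: Runtime = 2.5 h/day × 14 days = 35 h
well pump: 0.924 kW × 35 h = 32.34 kWh
dishwasher: Runtime = 10 min × 31 = 310 min = 5.166666… h
dishwasher: 1.68 kW × 5.166666… h = 8.68 kWh
Total energy = 41.02 kWh
Cost = 41.02 × €0.40 = €16.41

€16.41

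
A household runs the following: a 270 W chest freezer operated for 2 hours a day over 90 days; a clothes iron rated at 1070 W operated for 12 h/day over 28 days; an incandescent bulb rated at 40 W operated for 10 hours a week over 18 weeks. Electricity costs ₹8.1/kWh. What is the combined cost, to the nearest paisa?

chest freezer: Runtime = 2 h/day × 90 days = 180 h
chest freezer: 0.27 kW × 180 h = 48.6 kWh
clothes iron: Runtime = 12 h/day × 28 days = 336 h
clothes iron: 1.07 kW × 336 h = 359.52 kWh
incandescent bulb: Runtime = 10 h/week × 18 weeks = 180 h
incandescent bulb: 0.04 kW × 180 h = 7.2 kWh
Total energy = 415.32 kWh
Cost = 415.32 × ₹8.1 = ₹3364.09

₹3364.09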